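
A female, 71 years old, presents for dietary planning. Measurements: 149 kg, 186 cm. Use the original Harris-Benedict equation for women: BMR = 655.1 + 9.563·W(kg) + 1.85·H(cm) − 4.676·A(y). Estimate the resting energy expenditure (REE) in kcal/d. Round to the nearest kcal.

2092 kcal/d

Harris-Benedict: BMR = 655.1 + 9.563(149) + 1.85(186) − 4.676(71) = 2092.091 kcal/day.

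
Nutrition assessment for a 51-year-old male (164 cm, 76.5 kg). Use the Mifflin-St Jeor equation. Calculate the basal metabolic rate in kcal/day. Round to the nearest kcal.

1540 kcal/day

Mifflin-St Jeor (male): BMR = 10(76.5) + 6.25(164) − 5(51) + 5 = 765 + 1025 − 255 + 5 = 1540 kcal/day.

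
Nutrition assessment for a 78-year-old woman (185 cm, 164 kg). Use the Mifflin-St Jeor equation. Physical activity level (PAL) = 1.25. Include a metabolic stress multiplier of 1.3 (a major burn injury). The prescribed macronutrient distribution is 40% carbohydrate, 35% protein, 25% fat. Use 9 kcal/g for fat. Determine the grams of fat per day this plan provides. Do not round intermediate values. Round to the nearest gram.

101 g/day

Mifflin-St Jeor (female): BMR = 10(164) + 6.25(185) − 5(78) − 161 = 1640 + 1156.25 − 390 − 161 = 2245.25 kcal/day.
TEE = 2245.25 × 1.25 = 2806.5625 kcal/day.
With stress factor 1.3: 2806.5625 × 1.3 = 3648.5313 kcal/day.
Fat energy = 25% × 3648.5313 = 912.1328 kcal.
Fat = 912.1328 ÷ 9 kcal/g = 101.3481 g.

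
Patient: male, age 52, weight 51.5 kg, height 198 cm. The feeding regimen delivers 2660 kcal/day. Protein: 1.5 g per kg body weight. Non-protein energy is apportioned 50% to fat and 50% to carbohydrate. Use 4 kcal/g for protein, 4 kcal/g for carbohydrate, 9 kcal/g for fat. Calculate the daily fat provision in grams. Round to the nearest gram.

Protein = 1.5 × 51.5 = 77.25 g → 77.25 × 4 = 309 kcal.
Non-protein calories = 2660 − 309 = 2351 kcal.
Fat: 50% × 2351 = 1175.5 kcal; carbohydrate: 1175.5 kcal.
Fat: 1175.5 kcal ÷ 9 kcal/g = 130.6111 g.

131 g/day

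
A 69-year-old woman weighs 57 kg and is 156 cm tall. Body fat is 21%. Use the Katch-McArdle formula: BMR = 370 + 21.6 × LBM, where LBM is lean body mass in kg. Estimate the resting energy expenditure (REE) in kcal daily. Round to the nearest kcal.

1343 kcal daily

LBM = 57 × (1 − 0.21) = 45.03 kg. Katch-McArdle: BMR = 370 + 21.6 × 45.03 = 1342.648 kcal/day.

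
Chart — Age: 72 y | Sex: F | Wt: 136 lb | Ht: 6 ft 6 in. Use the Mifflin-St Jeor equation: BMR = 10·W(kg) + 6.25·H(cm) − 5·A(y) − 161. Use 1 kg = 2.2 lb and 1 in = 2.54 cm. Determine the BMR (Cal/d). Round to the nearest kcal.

1335 Cal/d

Convert to metric: weight = 136 ÷ 2.2 = 61.8182 kg; height = (6×12 + 6) × 2.54 = 78 × 2.54 = 198.12 cm.
Mifflin-St Jeor (female): BMR = 10(61.8182) + 6.25(198.12) − 5(72) − 161 = 618.1818 + 1238.25 − 360 − 161 = 1335.4318 kcal/day.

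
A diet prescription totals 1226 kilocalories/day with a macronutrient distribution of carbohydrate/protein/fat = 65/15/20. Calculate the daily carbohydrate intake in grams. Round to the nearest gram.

199 g/day

Carbohydrate energy = 65% × 1226 = 796.9 kcal.
At 4 kcal/g: 796.9 ÷ 4 = 199.225 g.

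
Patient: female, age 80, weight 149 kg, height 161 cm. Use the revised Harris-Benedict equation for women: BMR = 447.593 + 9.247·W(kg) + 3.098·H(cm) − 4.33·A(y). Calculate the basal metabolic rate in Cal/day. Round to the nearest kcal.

1978 Cal/day

Harris-Benedict: BMR = 447.593 + 9.247(149) + 3.098(161) − 4.33(80) = 1977.774 kcal/day.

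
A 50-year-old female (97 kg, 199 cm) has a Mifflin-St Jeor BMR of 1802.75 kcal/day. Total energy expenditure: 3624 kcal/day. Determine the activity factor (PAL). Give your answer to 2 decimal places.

2.01

Activity factor = TEE ÷ BMR = 3624 ÷ 1802.75 = 2.01.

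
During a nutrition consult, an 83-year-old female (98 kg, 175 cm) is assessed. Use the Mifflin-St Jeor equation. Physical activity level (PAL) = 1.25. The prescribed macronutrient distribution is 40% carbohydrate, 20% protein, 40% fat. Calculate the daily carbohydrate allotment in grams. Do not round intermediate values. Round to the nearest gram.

Mifflin-St Jeor (female): BMR = 10(98) + 6.25(175) − 5(83) − 161 = 980 + 1093.75 − 415 − 161 = 1497.75 kcal/day.
TEE = 1497.75 × 1.25 = 1872.1875 kcal/day.
Carbohydrate energy = 40% × 1872.1875 = 748.875 kcal.
Carbohydrate = 748.875 ÷ 4 kcal/g = 187.2188 g.

187 g/day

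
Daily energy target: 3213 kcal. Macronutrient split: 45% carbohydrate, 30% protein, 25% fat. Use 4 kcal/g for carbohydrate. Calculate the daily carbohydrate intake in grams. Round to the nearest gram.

361 g/day

Carbohydrate energy = 45% × 3213 = 1445.85 kcal.
At 4 kcal/g: 1445.85 ÷ 4 = 361.4625 g.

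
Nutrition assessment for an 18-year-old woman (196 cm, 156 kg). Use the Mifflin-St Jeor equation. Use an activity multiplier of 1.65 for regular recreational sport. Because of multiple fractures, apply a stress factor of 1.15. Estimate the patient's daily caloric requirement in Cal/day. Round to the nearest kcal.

4808 Cal/day

Mifflin-St Jeor (female): BMR = 10(156) + 6.25(196) − 5(18) − 161 = 1560 + 1225 − 90 − 161 = 2534 kcal/day.
TEE = BMR × activity factor = 2534 × 1.65 = 4181.1 kcal/day.
Apply stress factor: 4181.1 × 1.15 = 4808.265 kcal/day.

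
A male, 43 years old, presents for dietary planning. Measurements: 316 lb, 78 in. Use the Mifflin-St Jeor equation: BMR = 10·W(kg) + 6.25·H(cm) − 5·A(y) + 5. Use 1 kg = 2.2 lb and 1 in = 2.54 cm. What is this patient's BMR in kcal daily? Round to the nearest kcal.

Convert to metric: weight = 316 ÷ 2.2 = 143.6364 kg; height = 78 × 2.54 = 198.12 cm.
Mifflin-St Jeor (male): BMR = 10(143.6364) + 6.25(198.12) − 5(43) + 5 = 1436.3636 + 1238.25 − 215 + 5 = 2464.6136 kcal/day.

2465 kcal daily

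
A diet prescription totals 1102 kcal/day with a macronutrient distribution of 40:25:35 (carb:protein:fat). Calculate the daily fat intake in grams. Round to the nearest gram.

43 g/day

Fat energy = 35% × 1102 = 385.7 kcal.
At 9 kcal/g: 385.7 ÷ 9 = 42.8556 g.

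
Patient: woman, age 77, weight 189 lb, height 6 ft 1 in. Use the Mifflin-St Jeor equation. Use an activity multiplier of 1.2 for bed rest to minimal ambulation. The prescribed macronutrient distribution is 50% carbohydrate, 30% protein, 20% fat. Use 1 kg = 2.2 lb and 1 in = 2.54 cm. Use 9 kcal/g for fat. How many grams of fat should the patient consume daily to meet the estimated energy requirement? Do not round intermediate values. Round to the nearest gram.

39 g/day

Convert to metric: weight = 189 ÷ 2.2 = 85.9091 kg; height = (6×12 + 1) × 2.54 = 73 × 2.54 = 185.42 cm.
Mifflin-St Jeor (female): BMR = 10(85.9091) + 6.25(185.42) − 5(77) − 161 = 859.0909 + 1158.875 − 385 − 161 = 1471.9659 kcal/day.
TEE = 1471.9659 × 1.2 = 1766.3591 kcal/day.
Fat energy = 20% × 1766.3591 = 353.2718 kcal.
Fat = 353.2718 ÷ 9 kcal/g = 39.2524 g.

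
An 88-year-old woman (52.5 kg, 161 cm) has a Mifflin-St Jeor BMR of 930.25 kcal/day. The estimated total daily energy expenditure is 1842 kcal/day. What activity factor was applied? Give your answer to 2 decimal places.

Activity factor = TEE ÷ BMR = 1842 ÷ 930.25 = 1.98.

1.98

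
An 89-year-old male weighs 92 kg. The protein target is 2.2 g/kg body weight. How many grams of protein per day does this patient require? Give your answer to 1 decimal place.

202.4 g/day

Protein = 2.2 g/kg × 92 kg = 202.4 g/day.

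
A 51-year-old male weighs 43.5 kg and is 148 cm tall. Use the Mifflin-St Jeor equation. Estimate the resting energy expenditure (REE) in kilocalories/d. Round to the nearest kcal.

1110 kilocalories/d

Mifflin-St Jeor (male): BMR = 10(43.5) + 6.25(148) − 5(51) + 5 = 435 + 925 − 255 + 5 = 1110 kcal/day.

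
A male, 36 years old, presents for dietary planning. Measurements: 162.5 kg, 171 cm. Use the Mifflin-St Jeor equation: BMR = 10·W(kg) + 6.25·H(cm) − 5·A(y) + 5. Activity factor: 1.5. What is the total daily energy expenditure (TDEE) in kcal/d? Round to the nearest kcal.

3778 kcal/d

Mifflin-St Jeor (male): BMR = 10(162.5) + 6.25(171) − 5(36) + 5 = 1625 + 1068.75 − 180 + 5 = 2518.75 kcal/day.
TEE = BMR × activity factor = 2518.75 × 1.5 = 3778.125 kcal/day.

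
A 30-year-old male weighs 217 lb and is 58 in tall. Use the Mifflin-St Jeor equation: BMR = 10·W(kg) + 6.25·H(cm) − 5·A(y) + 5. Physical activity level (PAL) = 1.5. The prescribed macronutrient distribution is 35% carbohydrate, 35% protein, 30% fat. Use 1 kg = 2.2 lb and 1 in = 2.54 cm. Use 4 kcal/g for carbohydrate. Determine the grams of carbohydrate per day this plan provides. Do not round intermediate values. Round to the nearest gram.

Convert to metric: weight = 217 ÷ 2.2 = 98.6364 kg; height = 58 × 2.54 = 147.32 cm.
Mifflin-St Jeor (male): BMR = 10(98.6364) + 6.25(147.32) − 5(30) + 5 = 986.3636 + 920.75 − 150 + 5 = 1762.1136 kcal/day.
TEE = 1762.1136 × 1.5 = 2643.1705 kcal/day.
Carbohydrate energy = 35% × 2643.1705 = 925.1097 kcal.
Carbohydrate = 925.1097 ÷ 4 kcal/g = 231.2774 g.

231 g/day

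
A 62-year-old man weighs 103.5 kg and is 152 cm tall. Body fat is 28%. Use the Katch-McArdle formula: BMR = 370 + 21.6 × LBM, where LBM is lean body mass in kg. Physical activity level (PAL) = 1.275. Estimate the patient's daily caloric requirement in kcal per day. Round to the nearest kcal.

LBM = 103.5 × (1 − 0.28) = 74.52 kg. Katch-McArdle: BMR = 370 + 21.6 × 74.52 = 1979.632 kcal/day.
TEE = BMR × activity factor = 1979.632 × 1.275 = 2524.0308 kcal/day.

2524 kcal per day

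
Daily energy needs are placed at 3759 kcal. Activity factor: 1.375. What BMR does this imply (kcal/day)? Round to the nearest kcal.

2734 kcal/day

BMR = TEE ÷ activity factor = 3759 ÷ 1.375 = 2733.8182 kcal/day.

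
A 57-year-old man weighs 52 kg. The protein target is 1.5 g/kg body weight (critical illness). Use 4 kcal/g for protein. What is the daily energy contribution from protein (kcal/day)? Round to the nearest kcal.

Protein = 1.5 g/kg × 52 kg = 78 g/day.
Protein energy = 78 g × 4 kcal/g = 312 kcal/day.

312 kcal/day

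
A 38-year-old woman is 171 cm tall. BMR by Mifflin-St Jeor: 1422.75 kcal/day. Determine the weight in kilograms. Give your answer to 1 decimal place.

70.5 kg

1422.75 = 10·W + 6.25(171) − 5(38) − 161
10·W = 1422.75 − 717.75 = 705, so W = 70.5 kg.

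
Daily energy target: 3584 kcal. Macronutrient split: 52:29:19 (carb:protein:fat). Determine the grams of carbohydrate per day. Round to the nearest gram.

466 g/day

Carbohydrate energy = 52% × 3584 = 1863.68 kcal.
At 4 kcal/g: 1863.68 ÷ 4 = 465.92 g.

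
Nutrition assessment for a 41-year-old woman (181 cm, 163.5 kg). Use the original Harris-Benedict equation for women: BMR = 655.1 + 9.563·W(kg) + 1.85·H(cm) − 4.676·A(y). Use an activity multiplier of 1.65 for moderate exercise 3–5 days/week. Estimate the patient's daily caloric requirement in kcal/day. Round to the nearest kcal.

Harris-Benedict: BMR = 655.1 + 9.563(163.5) + 1.85(181) − 4.676(41) = 2361.7845 kcal/day.
TEE = BMR × activity factor = 2361.7845 × 1.65 = 3896.9444 kcal/day.

3897 kcal/day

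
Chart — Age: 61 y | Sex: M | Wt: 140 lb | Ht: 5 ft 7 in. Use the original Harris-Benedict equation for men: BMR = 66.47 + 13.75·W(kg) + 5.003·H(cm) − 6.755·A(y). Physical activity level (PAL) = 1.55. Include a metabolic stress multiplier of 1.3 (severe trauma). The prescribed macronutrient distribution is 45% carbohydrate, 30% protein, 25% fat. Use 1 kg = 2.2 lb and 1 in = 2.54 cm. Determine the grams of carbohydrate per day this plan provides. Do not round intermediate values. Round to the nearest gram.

313 g/day

Convert to metric: weight = 140 ÷ 2.2 = 63.6364 kg; height = (5×12 + 7) × 2.54 = 67 × 2.54 = 170.18 cm.
Harris-Benedict: BMR = 66.47 + 13.75(63.6364) + 5.003(170.18) − 6.755(61) = 1380.8255 kcal/day.
TEE = 1380.8255 × 1.55 = 2140.2796 kcal/day.
With stress factor 1.3: 2140.2796 × 1.3 = 2782.3635 kcal/day.
Carbohydrate energy = 45% × 2782.3635 = 1252.0636 kcal.
Carbohydrate = 1252.0636 ÷ 4 kcal/g = 313.0159 g.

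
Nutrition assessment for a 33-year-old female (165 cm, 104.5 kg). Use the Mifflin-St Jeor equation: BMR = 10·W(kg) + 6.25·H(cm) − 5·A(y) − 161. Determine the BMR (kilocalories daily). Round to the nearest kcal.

Mifflin-St Jeor (female): BMR = 10(104.5) + 6.25(165) − 5(33) − 161 = 1045 + 1031.25 − 165 − 161 = 1750.25 kcal/day.

1750 kilocalories daily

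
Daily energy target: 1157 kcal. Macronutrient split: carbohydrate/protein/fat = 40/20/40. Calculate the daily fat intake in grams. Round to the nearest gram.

Fat energy = 40% × 1157 = 462.8 kcal.
At 9 kcal/g: 462.8 ÷ 9 = 51.4222 g.

51 g/day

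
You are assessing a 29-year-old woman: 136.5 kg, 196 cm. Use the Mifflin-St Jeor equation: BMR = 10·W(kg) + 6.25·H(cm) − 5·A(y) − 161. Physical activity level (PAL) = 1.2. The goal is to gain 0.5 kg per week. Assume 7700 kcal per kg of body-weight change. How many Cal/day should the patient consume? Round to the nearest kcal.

3291 Cal/day

Mifflin-St Jeor (female): BMR = 10(136.5) + 6.25(196) − 5(29) − 161 = 1365 + 1225 − 145 − 161 = 2284 kcal/day.
TEE = 2284 × 1.2 = 2740.8 kcal/day.
Required daily surplus = 0.5 × 7700 ÷ 7 = 550 kcal/day.
Target intake = 2740.8 + 550 = 3290.8 kcal/day.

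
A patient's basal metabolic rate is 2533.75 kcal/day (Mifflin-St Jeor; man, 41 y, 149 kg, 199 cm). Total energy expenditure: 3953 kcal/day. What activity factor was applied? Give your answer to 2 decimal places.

Activity factor = TEE ÷ BMR = 3953 ÷ 2533.75 = 1.56.

1.56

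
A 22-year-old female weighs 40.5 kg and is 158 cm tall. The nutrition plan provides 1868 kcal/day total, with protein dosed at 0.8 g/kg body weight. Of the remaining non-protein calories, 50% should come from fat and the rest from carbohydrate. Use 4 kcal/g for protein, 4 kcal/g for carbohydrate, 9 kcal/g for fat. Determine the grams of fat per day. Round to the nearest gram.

Protein = 0.8 × 40.5 = 32.4 g → 32.4 × 4 = 129.6 kcal.
Non-protein calories = 1868 − 129.6 = 1738.4 kcal.
Fat: 50% × 1738.4 = 869.2 kcal; carbohydrate: 869.2 kcal.
Fat: 869.2 kcal ÷ 9 kcal/g = 96.5778 g.

97 g/day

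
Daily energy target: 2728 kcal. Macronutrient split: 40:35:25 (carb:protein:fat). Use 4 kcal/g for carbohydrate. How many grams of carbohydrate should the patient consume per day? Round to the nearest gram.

273 g/day

Carbohydrate energy = 40% × 2728 = 1091.2 kcal.
At 4 kcal/g: 1091.2 ÷ 4 = 272.8 g.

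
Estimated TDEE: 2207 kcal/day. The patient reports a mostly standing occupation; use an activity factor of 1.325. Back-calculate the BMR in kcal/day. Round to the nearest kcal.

BMR = TEE ÷ activity factor = 2207 ÷ 1.325 = 1665.6604 kcal/day.

1666 kcal/day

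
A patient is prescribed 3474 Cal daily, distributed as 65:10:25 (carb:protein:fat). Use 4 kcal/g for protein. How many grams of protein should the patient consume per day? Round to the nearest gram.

Protein energy = 10% × 3474 = 347.4 kcal.
At 4 kcal/g: 347.4 ÷ 4 = 86.85 g.

87 g/day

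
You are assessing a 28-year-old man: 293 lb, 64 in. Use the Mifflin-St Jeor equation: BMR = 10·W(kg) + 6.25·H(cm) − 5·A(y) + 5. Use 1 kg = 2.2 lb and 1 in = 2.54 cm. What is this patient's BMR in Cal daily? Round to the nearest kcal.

2213 Cal daily

Convert to metric: weight = 293 ÷ 2.2 = 133.1818 kg; height = 64 × 2.54 = 162.56 cm.
Mifflin-St Jeor (male): BMR = 10(133.1818) + 6.25(162.56) − 5(28) + 5 = 1331.8182 + 1016 − 140 + 5 = 2212.8182 kcal/day.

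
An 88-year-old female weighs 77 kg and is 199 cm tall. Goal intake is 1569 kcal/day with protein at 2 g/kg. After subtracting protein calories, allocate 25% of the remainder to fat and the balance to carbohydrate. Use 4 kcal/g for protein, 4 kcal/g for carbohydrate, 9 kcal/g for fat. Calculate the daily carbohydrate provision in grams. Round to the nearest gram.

Protein = 2 × 77 = 154 g → 154 × 4 = 616 kcal.
Non-protein calories = 1569 − 616 = 953 kcal.
Fat: 25% × 953 = 238.25 kcal; carbohydrate: 714.75 kcal.
Carbohydrate: 714.75 kcal ÷ 4 kcal/g = 178.6875 g.

179 g/day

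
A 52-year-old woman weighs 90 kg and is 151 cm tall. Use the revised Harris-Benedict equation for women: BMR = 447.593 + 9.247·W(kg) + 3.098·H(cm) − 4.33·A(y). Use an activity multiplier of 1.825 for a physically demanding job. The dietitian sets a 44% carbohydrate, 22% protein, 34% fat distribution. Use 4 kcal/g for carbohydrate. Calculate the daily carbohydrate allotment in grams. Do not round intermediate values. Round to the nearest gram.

Harris-Benedict: BMR = 447.593 + 9.247(90) + 3.098(151) − 4.33(52) = 1522.461 kcal/day.
TEE = 1522.461 × 1.825 = 2778.4913 kcal/day.
Carbohydrate energy = 44% × 2778.4913 = 1222.5362 kcal.
Carbohydrate = 1222.5362 ÷ 4 kcal/g = 305.634 g.

306 g/day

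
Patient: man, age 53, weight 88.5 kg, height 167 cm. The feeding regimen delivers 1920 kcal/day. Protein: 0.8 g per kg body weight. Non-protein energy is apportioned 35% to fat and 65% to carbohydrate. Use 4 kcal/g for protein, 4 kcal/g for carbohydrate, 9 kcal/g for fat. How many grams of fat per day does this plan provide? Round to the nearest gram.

Protein = 0.8 × 88.5 = 70.8 g → 70.8 × 4 = 283.2 kcal.
Non-protein calories = 1920 − 283.2 = 1636.8 kcal.
Fat: 35% × 1636.8 = 572.88 kcal; carbohydrate: 1063.92 kcal.
Fat: 572.88 kcal ÷ 9 kcal/g = 63.6533 g.

64 g/day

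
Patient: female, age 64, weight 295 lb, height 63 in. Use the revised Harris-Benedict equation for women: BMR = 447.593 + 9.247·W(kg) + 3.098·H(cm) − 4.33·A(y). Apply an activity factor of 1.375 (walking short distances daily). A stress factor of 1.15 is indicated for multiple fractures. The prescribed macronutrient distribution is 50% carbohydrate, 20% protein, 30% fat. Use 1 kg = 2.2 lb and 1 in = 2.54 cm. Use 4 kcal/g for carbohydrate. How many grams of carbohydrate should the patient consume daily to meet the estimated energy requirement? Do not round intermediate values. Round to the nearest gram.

Convert to metric: weight = 295 ÷ 2.2 = 134.0909 kg; height = 63 × 2.54 = 160.02 cm.
Harris-Benedict: BMR = 447.593 + 9.247(134.0909) + 3.098(160.02) − 4.33(64) = 1906.1536 kcal/day.
TEE = 1906.1536 × 1.375 = 2620.9612 kcal/day.
With stress factor 1.15: 2620.9612 × 1.15 = 3014.1054 kcal/day.
Carbohydrate energy = 50% × 3014.1054 = 1507.0527 kcal.
Carbohydrate = 1507.0527 ÷ 4 kcal/g = 376.7632 g.

377 g/day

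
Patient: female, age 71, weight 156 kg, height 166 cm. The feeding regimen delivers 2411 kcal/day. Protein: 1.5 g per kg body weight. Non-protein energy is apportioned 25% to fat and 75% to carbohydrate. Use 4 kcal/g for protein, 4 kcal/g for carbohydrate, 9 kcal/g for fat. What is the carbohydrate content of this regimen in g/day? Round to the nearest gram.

Protein = 1.5 × 156 = 234 g → 234 × 4 = 936 kcal.
Non-protein calories = 2411 − 936 = 1475 kcal.
Fat: 25% × 1475 = 368.75 kcal; carbohydrate: 1106.25 kcal.
Carbohydrate: 1106.25 kcal ÷ 4 kcal/g = 276.5625 g.

277 g/day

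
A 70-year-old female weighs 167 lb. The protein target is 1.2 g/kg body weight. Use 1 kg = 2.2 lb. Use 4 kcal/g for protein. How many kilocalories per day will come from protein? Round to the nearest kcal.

Weight in kg = 167 ÷ 2.2 = 75.9091 kg.
Protein = 1.2 g/kg × 75.9091 kg = 91.0909 g/day.
Protein energy = 91.0909 g × 4 kcal/g = 364.3636 kcal/day.

364 kcal/day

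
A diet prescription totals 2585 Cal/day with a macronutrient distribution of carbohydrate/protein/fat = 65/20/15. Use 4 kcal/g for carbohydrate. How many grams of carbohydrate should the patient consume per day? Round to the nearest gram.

420 g/day

Carbohydrate energy = 65% × 2585 = 1680.25 kcal.
At 4 kcal/g: 1680.25 ÷ 4 = 420.0625 g.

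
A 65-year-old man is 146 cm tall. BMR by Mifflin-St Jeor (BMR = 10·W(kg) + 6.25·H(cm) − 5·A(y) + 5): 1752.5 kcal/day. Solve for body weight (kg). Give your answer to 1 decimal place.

116.0 kg

1752.5 = 10·W + 6.25(146) − 5(65) + 5
10·W = 1752.5 − 592.5 = 1160, so W = 116 kg.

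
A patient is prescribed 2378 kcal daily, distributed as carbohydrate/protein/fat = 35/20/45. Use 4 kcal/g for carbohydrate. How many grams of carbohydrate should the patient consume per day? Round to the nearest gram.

208 g/day

Carbohydrate energy = 35% × 2378 = 832.3 kcal.
At 4 kcal/g: 832.3 ÷ 4 = 208.075 g.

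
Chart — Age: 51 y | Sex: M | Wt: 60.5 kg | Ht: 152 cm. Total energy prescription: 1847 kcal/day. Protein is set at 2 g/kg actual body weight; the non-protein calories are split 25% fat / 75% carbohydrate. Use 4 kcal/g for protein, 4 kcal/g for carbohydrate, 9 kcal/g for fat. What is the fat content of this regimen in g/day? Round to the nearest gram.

Protein = 2 × 60.5 = 121 g → 121 × 4 = 484 kcal.
Non-protein calories = 1847 − 484 = 1363 kcal.
Fat: 25% × 1363 = 340.75 kcal; carbohydrate: 1022.25 kcal.
Fat: 340.75 kcal ÷ 9 kcal/g = 37.8611 g.

38 g/day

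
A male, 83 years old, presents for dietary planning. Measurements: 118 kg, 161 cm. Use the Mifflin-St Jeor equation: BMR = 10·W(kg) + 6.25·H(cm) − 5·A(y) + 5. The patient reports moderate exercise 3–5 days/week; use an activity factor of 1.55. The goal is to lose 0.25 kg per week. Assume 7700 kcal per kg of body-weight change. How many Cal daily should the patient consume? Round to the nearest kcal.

2478 Cal daily

Mifflin-St Jeor (male): BMR = 10(118) + 6.25(161) − 5(83) + 5 = 1180 + 1006.25 − 415 + 5 = 1776.25 kcal/day.
TEE = 1776.25 × 1.55 = 2753.1875 kcal/day.
Required daily deficit = 0.25 × 7700 ÷ 7 = 275 kcal/day.
Target intake = 2753.1875 − 275 = 2478.1875 kcal/day.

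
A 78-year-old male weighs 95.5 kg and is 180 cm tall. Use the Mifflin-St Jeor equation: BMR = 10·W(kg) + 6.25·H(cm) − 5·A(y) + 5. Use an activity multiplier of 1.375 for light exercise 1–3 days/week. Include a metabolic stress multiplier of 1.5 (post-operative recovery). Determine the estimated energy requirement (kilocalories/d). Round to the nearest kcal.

3496 kilocalories/d

Mifflin-St Jeor (male): BMR = 10(95.5) + 6.25(180) − 5(78) + 5 = 955 + 1125 − 390 + 5 = 1695 kcal/day.
TEE = BMR × activity factor = 1695 × 1.375 = 2330.625 kcal/day.
Apply stress factor: 2330.625 × 1.5 = 3495.9375 kcal/day.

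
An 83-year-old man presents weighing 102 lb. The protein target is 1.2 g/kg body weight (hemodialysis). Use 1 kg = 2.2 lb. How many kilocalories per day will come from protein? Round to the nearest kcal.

223 kcal/day

Weight in kg = 102 ÷ 2.2 = 46.3636 kg.
Protein = 1.2 g/kg × 46.3636 kg = 55.6364 g/day.
Protein energy = 55.6364 g × 4 kcal/g = 222.5455 kcal/day.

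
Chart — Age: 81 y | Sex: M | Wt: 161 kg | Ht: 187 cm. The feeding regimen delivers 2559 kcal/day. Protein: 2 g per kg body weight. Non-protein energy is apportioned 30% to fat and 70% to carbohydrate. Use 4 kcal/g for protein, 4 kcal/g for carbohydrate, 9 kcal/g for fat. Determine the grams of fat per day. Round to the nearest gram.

42 g/day

Protein = 2 × 161 = 322 g → 322 × 4 = 1288 kcal.
Non-protein calories = 2559 − 1288 = 1271 kcal.
Fat: 30% × 1271 = 381.3 kcal; carbohydrate: 889.7 kcal.
Fat: 381.3 kcal ÷ 9 kcal/g = 42.3667 g.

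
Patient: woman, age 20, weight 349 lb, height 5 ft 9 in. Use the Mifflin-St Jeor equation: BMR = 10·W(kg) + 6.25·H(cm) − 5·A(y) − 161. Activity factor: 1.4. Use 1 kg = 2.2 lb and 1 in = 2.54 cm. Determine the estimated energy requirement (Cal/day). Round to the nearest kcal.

3389 Cal/day

Convert to metric: weight = 349 ÷ 2.2 = 158.6364 kg; height = (5×12 + 9) × 2.54 = 69 × 2.54 = 175.26 cm.
Mifflin-St Jeor (female): BMR = 10(158.6364) + 6.25(175.26) − 5(20) − 161 = 1586.3636 + 1095.375 − 100 − 161 = 2420.7386 kcal/day.
TEE = BMR × activity factor = 2420.7386 × 1.4 = 3389.0341 kcal/day.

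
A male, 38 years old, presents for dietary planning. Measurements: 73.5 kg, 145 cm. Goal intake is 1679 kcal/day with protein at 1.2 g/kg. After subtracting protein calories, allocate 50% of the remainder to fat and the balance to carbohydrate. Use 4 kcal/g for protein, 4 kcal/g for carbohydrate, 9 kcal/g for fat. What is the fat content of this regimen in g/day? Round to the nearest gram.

Protein = 1.2 × 73.5 = 88.2 g → 88.2 × 4 = 352.8 kcal.
Non-protein calories = 1679 − 352.8 = 1326.2 kcal.
Fat: 50% × 1326.2 = 663.1 kcal; carbohydrate: 663.1 kcal.
Fat: 663.1 kcal ÷ 9 kcal/g = 73.6778 g.

74 g/day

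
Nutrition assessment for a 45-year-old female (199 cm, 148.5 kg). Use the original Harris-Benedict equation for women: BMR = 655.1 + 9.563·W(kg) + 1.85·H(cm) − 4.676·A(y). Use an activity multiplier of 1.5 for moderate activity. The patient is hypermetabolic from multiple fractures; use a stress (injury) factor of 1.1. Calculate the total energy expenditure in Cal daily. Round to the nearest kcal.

Harris-Benedict: BMR = 655.1 + 9.563(148.5) + 1.85(199) − 4.676(45) = 2232.9355 kcal/day.
TEE = BMR × activity factor = 2232.9355 × 1.5 = 3349.4033 kcal/day.
Apply stress factor: 3349.4033 × 1.1 = 3684.3436 kcal/day.

3684 Cal daily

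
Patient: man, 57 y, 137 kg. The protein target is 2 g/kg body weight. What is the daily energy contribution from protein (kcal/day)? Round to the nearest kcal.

1096 kcal/day

Protein = 2 g/kg × 137 kg = 274 g/day.
Protein energy = 274 g × 4 kcal/g = 1096 kcal/day.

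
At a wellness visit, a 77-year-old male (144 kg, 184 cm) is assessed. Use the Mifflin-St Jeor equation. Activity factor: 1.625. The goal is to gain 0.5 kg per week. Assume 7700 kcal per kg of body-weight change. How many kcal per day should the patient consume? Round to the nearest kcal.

4141 kcal per day

Mifflin-St Jeor (male): BMR = 10(144) + 6.25(184) − 5(77) + 5 = 1440 + 1150 − 385 + 5 = 2210 kcal/day.
TEE = 2210 × 1.625 = 3591.25 kcal/day.
Required daily surplus = 0.5 × 7700 ÷ 7 = 550 kcal/day.
Target intake = 3591.25 + 550 = 4141.25 kcal/day.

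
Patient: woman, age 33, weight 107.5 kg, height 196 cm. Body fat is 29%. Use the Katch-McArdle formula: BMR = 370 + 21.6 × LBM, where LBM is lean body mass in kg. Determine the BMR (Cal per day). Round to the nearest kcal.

2019 Cal per day

LBM = 107.5 × (1 − 0.29) = 76.325 kg. Katch-McArdle: BMR = 370 + 21.6 × 76.325 = 2018.62 kcal/day.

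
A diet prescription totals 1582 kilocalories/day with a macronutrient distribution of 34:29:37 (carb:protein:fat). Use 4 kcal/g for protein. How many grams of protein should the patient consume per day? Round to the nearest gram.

Protein energy = 29% × 1582 = 458.78 kcal.
At 4 kcal/g: 458.78 ÷ 4 = 114.695 g.

115 g/day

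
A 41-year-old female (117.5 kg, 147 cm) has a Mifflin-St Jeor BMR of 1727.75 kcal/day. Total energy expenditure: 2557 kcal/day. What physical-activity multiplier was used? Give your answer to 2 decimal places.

Activity factor = TEE ÷ BMR = 2557 ÷ 1727.75 = 1.48.

1.48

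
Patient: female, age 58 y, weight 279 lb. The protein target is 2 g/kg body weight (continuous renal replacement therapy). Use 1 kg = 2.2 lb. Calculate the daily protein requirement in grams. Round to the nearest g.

254 g/day

Weight in kg = 279 ÷ 2.2 = 126.8182 kg.
Protein = 2 g/kg × 126.8182 kg = 253.6364 g/day.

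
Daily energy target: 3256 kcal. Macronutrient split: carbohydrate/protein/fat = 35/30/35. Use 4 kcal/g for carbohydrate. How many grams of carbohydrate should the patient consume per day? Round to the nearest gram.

Carbohydrate energy = 35% × 3256 = 1139.6 kcal.
At 4 kcal/g: 1139.6 ÷ 4 = 284.9 g.

285 g/day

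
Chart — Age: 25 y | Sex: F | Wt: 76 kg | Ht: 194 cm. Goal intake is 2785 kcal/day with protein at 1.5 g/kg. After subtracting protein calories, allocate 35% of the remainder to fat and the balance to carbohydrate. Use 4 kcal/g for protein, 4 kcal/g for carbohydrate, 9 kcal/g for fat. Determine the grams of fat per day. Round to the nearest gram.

Protein = 1.5 × 76 = 114 g → 114 × 4 = 456 kcal.
Non-protein calories = 2785 − 456 = 2329 kcal.
Fat: 35% × 2329 = 815.15 kcal; carbohydrate: 1513.85 kcal.
Fat: 815.15 kcal ÷ 9 kcal/g = 90.5722 g.

91 g/day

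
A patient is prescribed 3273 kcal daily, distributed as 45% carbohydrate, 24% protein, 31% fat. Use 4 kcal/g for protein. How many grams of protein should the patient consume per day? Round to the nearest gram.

196 g/day

Protein energy = 24% × 3273 = 785.52 kcal.
At 4 kcal/g: 785.52 ÷ 4 = 196.38 g.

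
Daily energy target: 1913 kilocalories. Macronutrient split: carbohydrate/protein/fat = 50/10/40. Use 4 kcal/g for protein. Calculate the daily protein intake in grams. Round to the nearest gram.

Protein energy = 10% × 1913 = 191.3 kcal.
At 4 kcal/g: 191.3 ÷ 4 = 47.825 g.

48 g/day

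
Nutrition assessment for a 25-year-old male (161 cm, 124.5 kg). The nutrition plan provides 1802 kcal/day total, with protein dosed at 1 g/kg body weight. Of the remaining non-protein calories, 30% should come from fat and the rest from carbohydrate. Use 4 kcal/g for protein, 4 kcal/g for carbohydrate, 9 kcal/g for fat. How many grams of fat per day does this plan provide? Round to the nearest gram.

43 g/day

Protein = 1 × 124.5 = 124.5 g → 124.5 × 4 = 498 kcal.
Non-protein calories = 1802 − 498 = 1304 kcal.
Fat: 30% × 1304 = 391.2 kcal; carbohydrate: 912.8 kcal.
Fat: 391.2 kcal ÷ 9 kcal/g = 43.4667 g.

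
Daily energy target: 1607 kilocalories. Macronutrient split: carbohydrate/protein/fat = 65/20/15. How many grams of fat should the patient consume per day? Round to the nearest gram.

27 g/day

Fat energy = 15% × 1607 = 241.05 kcal.
At 9 kcal/g: 241.05 ÷ 9 = 26.7833 g.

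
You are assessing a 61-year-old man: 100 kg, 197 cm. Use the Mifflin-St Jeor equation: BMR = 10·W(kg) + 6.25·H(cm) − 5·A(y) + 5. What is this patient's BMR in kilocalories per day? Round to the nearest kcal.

Mifflin-St Jeor (male): BMR = 10(100) + 6.25(197) − 5(61) + 5 = 1000 + 1231.25 − 305 + 5 = 1931.25 kcal/day.

1931 kilocalories per day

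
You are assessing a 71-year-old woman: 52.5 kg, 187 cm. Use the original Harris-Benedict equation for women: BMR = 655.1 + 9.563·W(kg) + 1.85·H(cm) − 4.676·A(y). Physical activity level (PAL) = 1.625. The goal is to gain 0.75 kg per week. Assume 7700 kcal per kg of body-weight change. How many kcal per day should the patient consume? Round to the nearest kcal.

2728 kcal per day

Harris-Benedict: BMR = 655.1 + 9.563(52.5) + 1.85(187) − 4.676(71) = 1171.1115 kcal/day.
TEE = 1171.1115 × 1.625 = 1903.0562 kcal/day.
Required daily surplus = 0.75 × 7700 ÷ 7 = 825 kcal/day.
Target intake = 1903.0562 + 825 = 2728.0562 kcal/day.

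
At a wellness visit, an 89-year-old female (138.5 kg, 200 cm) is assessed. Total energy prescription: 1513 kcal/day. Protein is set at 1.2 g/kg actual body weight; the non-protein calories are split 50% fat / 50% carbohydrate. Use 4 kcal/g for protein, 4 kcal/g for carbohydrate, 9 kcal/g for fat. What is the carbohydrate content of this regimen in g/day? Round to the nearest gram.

Protein = 1.2 × 138.5 = 166.2 g → 166.2 × 4 = 664.8 kcal.
Non-protein calories = 1513 − 664.8 = 848.2 kcal.
Fat: 50% × 848.2 = 424.1 kcal; carbohydrate: 424.1 kcal.
Carbohydrate: 424.1 kcal ÷ 4 kcal/g = 106.025 g.

106 g/day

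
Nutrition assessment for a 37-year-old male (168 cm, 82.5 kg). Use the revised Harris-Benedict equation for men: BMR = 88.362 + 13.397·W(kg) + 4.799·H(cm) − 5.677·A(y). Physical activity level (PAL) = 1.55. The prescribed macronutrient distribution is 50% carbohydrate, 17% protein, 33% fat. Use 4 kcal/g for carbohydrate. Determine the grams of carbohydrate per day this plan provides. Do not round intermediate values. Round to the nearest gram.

Harris-Benedict: BMR = 88.362 + 13.397(82.5) + 4.799(168) − 5.677(37) = 1789.7975 kcal/day.
TEE = 1789.7975 × 1.55 = 2774.1861 kcal/day.
Carbohydrate energy = 50% × 2774.1861 = 1387.0931 kcal.
Carbohydrate = 1387.0931 ÷ 4 kcal/g = 346.7733 g.

347 g/day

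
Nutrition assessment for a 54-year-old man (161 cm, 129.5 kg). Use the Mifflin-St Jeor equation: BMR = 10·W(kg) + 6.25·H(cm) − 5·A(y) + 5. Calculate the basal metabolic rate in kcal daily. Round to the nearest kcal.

Mifflin-St Jeor (male): BMR = 10(129.5) + 6.25(161) − 5(54) + 5 = 1295 + 1006.25 − 270 + 5 = 2036.25 kcal/day.

2036 kcal daily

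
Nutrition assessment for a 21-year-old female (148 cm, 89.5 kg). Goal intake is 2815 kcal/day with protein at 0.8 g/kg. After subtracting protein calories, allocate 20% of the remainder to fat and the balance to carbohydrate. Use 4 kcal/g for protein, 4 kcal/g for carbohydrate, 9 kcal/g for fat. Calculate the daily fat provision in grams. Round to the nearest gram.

Protein = 0.8 × 89.5 = 71.6 g → 71.6 × 4 = 286.4 kcal.
Non-protein calories = 2815 − 286.4 = 2528.6 kcal.
Fat: 20% × 2528.6 = 505.72 kcal; carbohydrate: 2022.88 kcal.
Fat: 505.72 kcal ÷ 9 kcal/g = 56.1911 g.

56 g/day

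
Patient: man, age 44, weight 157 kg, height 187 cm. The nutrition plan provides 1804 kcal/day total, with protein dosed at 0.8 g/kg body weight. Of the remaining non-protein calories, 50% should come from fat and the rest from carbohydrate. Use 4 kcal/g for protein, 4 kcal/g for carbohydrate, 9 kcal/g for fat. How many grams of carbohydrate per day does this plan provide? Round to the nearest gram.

Protein = 0.8 × 157 = 125.6 g → 125.6 × 4 = 502.4 kcal.
Non-protein calories = 1804 − 502.4 = 1301.6 kcal.
Fat: 50% × 1301.6 = 650.8 kcal; carbohydrate: 650.8 kcal.
Carbohydrate: 650.8 kcal ÷ 4 kcal/g = 162.7 g.

163 g/day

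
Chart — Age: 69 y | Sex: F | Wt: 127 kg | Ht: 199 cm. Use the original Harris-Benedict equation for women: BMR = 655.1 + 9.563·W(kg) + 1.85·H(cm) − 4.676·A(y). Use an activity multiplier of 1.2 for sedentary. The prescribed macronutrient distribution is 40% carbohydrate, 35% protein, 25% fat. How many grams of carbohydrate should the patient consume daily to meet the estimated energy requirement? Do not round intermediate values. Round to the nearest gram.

230 g/day

Harris-Benedict: BMR = 655.1 + 9.563(127) + 1.85(199) − 4.676(69) = 1915.107 kcal/day.
TEE = 1915.107 × 1.2 = 2298.1284 kcal/day.
Carbohydrate energy = 40% × 2298.1284 = 919.2514 kcal.
Carbohydrate = 919.2514 ÷ 4 kcal/g = 229.8128 g.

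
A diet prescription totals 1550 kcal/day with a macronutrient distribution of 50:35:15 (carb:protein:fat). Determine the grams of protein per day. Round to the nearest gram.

136 g/day

Protein energy = 35% × 1550 = 542.5 kcal.
At 4 kcal/g: 542.5 ÷ 4 = 135.625 g.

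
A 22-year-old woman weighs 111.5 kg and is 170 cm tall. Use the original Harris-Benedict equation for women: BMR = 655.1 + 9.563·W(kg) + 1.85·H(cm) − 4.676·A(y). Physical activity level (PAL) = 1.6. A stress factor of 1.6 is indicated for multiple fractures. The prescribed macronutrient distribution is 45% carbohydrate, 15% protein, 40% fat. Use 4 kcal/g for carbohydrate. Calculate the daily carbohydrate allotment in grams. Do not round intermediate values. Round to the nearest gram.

557 g/day

Harris-Benedict: BMR = 655.1 + 9.563(111.5) + 1.85(170) − 4.676(22) = 1933.0025 kcal/day.
TEE = 1933.0025 × 1.6 = 3092.804 kcal/day.
With stress factor 1.6: 3092.804 × 1.6 = 4948.4864 kcal/day.
Carbohydrate energy = 45% × 4948.4864 = 2226.8189 kcal.
Carbohydrate = 2226.8189 ÷ 4 kcal/g = 556.7047 g.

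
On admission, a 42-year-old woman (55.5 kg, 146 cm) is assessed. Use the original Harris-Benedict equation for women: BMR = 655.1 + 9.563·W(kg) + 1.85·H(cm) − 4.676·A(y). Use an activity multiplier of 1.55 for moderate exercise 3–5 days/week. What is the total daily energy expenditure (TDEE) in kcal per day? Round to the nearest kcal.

1952 kcal per day

Harris-Benedict: BMR = 655.1 + 9.563(55.5) + 1.85(146) − 4.676(42) = 1259.5545 kcal/day.
TEE = BMR × activity factor = 1259.5545 × 1.55 = 1952.3095 kcal/day.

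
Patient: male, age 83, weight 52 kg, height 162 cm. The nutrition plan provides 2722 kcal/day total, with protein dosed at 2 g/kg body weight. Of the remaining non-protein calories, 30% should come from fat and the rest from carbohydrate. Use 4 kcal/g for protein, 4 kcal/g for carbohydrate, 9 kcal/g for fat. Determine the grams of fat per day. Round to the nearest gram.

77 g/day

Protein = 2 × 52 = 104 g → 104 × 4 = 416 kcal.
Non-protein calories = 2722 − 416 = 2306 kcal.
Fat: 30% × 2306 = 691.8 kcal; carbohydrate: 1614.2 kcal.
Fat: 691.8 kcal ÷ 9 kcal/g = 76.8667 g.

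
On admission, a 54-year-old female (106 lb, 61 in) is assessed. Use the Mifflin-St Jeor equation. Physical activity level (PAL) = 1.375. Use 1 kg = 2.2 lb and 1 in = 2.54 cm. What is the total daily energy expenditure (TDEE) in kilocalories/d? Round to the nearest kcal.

1401 kilocalories/d

Convert to metric: weight = 106 ÷ 2.2 = 48.1818 kg; height = 61 × 2.54 = 154.94 cm.
Mifflin-St Jeor (female): BMR = 10(48.1818) + 6.25(154.94) − 5(54) − 161 = 481.8182 + 968.375 − 270 − 161 = 1019.1932 kcal/day.
TEE = BMR × activity factor = 1019.1932 × 1.375 = 1401.3906 kcal/day.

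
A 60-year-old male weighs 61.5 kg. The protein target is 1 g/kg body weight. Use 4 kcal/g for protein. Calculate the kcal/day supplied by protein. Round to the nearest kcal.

246 kcal/day

Protein = 1 g/kg × 61.5 kg = 61.5 g/day.
Protein energy = 61.5 g × 4 kcal/g = 246 kcal/day.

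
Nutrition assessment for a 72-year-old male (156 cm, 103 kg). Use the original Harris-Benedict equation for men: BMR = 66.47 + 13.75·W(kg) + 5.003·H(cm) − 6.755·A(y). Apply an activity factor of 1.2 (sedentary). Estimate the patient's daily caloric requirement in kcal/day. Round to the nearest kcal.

2132 kcal/day

Harris-Benedict: BMR = 66.47 + 13.75(103) + 5.003(156) − 6.755(72) = 1776.828 kcal/day.
TEE = BMR × activity factor = 1776.828 × 1.2 = 2132.1936 kcal/day.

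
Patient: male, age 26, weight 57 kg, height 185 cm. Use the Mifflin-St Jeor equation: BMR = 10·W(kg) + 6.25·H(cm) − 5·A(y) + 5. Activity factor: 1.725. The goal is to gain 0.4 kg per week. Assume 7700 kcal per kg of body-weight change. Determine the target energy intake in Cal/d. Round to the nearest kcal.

Mifflin-St Jeor (male): BMR = 10(57) + 6.25(185) − 5(26) + 5 = 570 + 1156.25 − 130 + 5 = 1601.25 kcal/day.
TEE = 1601.25 × 1.725 = 2762.1563 kcal/day.
Required daily surplus = 0.4 × 7700 ÷ 7 = 440 kcal/day.
Target intake = 2762.1563 + 440 = 3202.1563 kcal/day.

3202 Cal/d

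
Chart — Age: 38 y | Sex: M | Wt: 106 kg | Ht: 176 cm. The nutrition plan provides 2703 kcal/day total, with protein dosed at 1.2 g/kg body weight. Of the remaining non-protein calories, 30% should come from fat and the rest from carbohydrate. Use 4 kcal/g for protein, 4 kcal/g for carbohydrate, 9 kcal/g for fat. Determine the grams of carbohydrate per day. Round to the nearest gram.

384 g/day

Protein = 1.2 × 106 = 127.2 g → 127.2 × 4 = 508.8 kcal.
Non-protein calories = 2703 − 508.8 = 2194.2 kcal.
Fat: 30% × 2194.2 = 658.26 kcal; carbohydrate: 1535.94 kcal.
Carbohydrate: 1535.94 kcal ÷ 4 kcal/g = 383.985 g.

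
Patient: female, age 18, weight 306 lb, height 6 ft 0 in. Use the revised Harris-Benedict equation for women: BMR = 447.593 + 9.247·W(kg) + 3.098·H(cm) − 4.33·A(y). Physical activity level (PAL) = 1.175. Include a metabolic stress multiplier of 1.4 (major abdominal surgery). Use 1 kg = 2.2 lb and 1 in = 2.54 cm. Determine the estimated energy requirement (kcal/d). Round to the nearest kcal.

Convert to metric: weight = 306 ÷ 2.2 = 139.0909 kg; height = (6×12 + 0) × 2.54 = 72 × 2.54 = 182.88 cm.
Harris-Benedict: BMR = 447.593 + 9.247(139.0909) + 3.098(182.88) − 4.33(18) = 2222.3889 kcal/day.
TEE = BMR × activity factor = 2222.3889 × 1.175 = 2611.3069 kcal/day.
Apply stress factor: 2611.3069 × 1.4 = 3655.8297 kcal/day.

3656 kcal/d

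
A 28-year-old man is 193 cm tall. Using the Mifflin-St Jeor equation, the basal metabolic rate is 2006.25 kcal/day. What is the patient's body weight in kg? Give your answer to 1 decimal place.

93.5 kg

2006.25 = 10·W + 6.25(193) − 5(28) + 5
10·W = 2006.25 − 1071.25 = 935, so W = 93.5 kg.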